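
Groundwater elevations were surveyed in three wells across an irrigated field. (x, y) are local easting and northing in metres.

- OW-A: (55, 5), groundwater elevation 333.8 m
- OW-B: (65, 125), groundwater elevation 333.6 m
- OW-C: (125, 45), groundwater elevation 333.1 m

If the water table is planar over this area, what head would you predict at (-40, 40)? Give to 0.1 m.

334.7 m

Three-point gradient (reference OW-A): Δ to OW-B = (10, 120, -0.2), Δ to OW-C = (70, 40, -0.7).
∂h/∂x = -0.009500, ∂h/∂y = -0.0008750 (det = -8000).
h(-40, 40) = 333.8 + (-0.009500)·(-95) + (-0.0008750)·(35) = 333.8 +0.902 -0.031 = 334.672 m.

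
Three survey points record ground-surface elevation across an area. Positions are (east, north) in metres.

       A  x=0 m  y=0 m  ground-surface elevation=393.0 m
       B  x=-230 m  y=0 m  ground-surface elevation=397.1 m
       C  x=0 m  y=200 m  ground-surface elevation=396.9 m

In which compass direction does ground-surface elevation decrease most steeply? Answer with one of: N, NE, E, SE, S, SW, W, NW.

SE

∂z/∂x = (397.1 − 393.0) / (-230 − 0) = -0.01783
∂z/∂y = (396.9 − 393.0) / (200 − 0) = +0.01950
Steepest decrease is along −∇f = (+0.01783 E, -0.01950 N) → southeast.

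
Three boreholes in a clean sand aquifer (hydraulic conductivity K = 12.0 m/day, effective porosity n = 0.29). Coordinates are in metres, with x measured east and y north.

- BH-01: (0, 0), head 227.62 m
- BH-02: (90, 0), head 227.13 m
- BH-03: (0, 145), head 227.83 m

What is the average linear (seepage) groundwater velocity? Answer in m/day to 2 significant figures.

0.23 m/day

∂h/∂x = (227.13 − 227.62) / (90 − 0) = -0.005444
∂h/∂y = (227.83 − 227.62) / (145 − 0) = +0.001448
|∇h| = √(-0.005444² + 0.001448²) = 0.005633
Seepage velocity v = K·i/n = 12.0 × 0.005633 / 0.29 = 0.2331 m/day.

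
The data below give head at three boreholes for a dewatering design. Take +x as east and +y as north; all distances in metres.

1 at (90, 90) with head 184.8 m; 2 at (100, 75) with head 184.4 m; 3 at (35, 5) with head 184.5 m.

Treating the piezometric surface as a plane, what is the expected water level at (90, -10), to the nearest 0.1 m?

183.3 m

Taking 1 as reference: 2−1 = (10, -15, -0.4); 3−1 = (-55, -85, -0.3).
Solve a·Δx + b·Δy = Δh: det = 10·(-85) − (-55)·(-15) = -1675.
∂h/∂x = [(-0.4)·(-85) − (-0.3)·(-15)] / -1675 = -0.01761
∂h/∂y = [10·(-0.3) − (-55)·(-0.4)] / -1675 = +0.01493
h(90, -10) = 184.8 + (-0.01761)·(0) + (+0.01493)·(-100) = 184.8 -0.000 -1.493 = 183.307 m.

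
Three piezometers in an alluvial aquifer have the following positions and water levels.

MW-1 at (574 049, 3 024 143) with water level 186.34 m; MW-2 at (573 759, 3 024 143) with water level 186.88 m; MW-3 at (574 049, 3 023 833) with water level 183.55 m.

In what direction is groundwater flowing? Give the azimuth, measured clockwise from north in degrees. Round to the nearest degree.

168°

∂h/∂x = (186.88 − 186.34) / (573759 − 574049) = -0.001862
∂h/∂y = (183.55 − 186.34) / (3023833 − 3024143) = +0.009000
Flow direction (−∇h) has components (+0.001862 E, -0.009000 N).
Azimuth = atan2(E, N) = atan2(+0.001862, -0.009000) = 168.3° ≈ 168°.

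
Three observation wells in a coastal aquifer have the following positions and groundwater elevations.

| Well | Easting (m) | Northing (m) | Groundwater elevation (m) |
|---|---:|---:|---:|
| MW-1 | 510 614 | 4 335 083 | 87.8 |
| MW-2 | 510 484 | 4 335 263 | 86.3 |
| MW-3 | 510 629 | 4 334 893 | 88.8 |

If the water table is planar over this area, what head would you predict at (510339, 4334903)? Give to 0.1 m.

87.4 m

Differences from MW-1: to MW-2 (Δx, Δy, Δh) = (-130, 180, -1.5); to MW-3 = (15, -190, +1.0).
Determinant of the coordinate differences = (-130)·(-190) − 15·180 = 22000.
∂h/∂x = [(-1.5)·(-190) − (+1.0)·180] / 22000 = +0.004773
∂h/∂y = [(-130)·(+1.0) − 15·(-1.5)] / 22000 = -0.004886
h(510339, 4334903) = 87.8 + (+0.004773)·(-275) + (-0.004886)·(-180) = 87.8 -1.312 +0.880 = 87.367 m.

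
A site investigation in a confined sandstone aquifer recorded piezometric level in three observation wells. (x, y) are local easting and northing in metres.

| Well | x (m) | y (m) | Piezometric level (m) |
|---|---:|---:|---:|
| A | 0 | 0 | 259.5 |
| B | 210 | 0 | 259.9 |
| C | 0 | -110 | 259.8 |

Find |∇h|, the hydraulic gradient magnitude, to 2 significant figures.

∂h/∂x = (259.9 − 259.5) / (210 − 0) = +0.001905
∂h/∂y = (259.8 − 259.5) / (-110 − 0) = -0.002727
|∇h| = √(0.001905² + -0.002727²) = 0.003326

0.0033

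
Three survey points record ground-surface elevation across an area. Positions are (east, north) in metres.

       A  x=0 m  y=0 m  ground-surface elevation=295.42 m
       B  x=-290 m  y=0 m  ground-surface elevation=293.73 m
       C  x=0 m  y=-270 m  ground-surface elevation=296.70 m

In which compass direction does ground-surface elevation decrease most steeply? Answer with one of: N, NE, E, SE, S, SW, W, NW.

∂z/∂x = (293.73 − 295.42) / (-290 − 0) = +0.005828
∂z/∂y = (296.70 − 295.42) / (-270 − 0) = -0.004741
Steepest decrease is along −∇f = (-0.005828 E, +0.004741 N) → northwest.

NW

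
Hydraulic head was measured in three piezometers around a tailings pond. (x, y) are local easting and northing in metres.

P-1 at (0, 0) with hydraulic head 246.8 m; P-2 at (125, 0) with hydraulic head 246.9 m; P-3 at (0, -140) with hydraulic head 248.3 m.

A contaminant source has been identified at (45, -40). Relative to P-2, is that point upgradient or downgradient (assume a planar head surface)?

upgradient

∂h/∂x = (246.9 − 246.8) / (125 − 0) = +0.0008000
∂h/∂y = (248.3 − 246.8) / (-140 − 0) = -0.01071
Head at (45, -40) = 246.8 + (+0.0008000)·(45) + (-0.01071)·(-40) = 247.26 m.
That is higher than the 246.9 m at P-2, so the point is upgradient.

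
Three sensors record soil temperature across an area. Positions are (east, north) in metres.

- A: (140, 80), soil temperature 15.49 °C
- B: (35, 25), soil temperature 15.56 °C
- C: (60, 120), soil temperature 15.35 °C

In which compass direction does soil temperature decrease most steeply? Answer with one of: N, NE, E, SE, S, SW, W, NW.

N

With T = a·x + b·y + c and A as origin, the differences give:
  (-105)·a + (-55)·b = +0.07
  (-80)·a + 40·b = -0.14
Eliminate b (×40 and ×(-55), subtract): -8600·a = -4.900 → a = ∂T/∂x = +0.0005698
Back-substitute: b = ∂T/∂y = -0.002360.
Steepest decrease is along −∇f = (-0.0005698 E, +0.002360 N) → north.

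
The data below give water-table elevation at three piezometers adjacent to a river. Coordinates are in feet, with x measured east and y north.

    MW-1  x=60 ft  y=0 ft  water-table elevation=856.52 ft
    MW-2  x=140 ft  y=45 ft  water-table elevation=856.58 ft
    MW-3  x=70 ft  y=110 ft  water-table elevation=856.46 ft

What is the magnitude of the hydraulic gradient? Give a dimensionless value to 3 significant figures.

0.00129

Three-point gradient (reference MW-1): Δ to MW-2 = (80, 45, +0.06), Δ to MW-3 = (10, 110, -0.06).
∂h/∂x = +0.001114, ∂h/∂y = -0.0006467 (det = 8350).
|∇h| = √(0.001114² + -0.0006467²) = 0.001288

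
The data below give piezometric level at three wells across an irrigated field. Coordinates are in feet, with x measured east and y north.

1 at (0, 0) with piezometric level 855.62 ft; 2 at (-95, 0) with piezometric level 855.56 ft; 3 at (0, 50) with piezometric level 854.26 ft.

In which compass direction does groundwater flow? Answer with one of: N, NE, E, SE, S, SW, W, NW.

N

∂h/∂x = (855.56 − 855.62) / (-95 − 0) = +0.0006316
∂h/∂y = (854.26 − 855.62) / (50 − 0) = -0.02720
Flow = −∇h = (-0.0006316 east, +0.02720 north), which points north.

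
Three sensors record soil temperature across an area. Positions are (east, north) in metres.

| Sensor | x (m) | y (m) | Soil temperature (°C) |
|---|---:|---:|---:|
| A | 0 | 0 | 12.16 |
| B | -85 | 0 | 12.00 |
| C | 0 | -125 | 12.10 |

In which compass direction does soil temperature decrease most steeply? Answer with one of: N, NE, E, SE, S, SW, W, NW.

W

∂T/∂x = (12.00 − 12.16) / (-85 − 0) = +0.001882
∂T/∂y = (12.10 − 12.16) / (-125 − 0) = +0.0004800
Steepest decrease is along −∇f = (-0.001882 E, -0.0004800 N) → west.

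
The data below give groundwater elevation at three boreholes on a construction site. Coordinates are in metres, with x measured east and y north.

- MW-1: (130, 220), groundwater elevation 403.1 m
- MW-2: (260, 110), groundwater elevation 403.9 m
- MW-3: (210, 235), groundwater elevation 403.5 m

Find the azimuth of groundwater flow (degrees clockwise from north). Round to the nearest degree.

Three-point gradient (reference MW-1): Δ to MW-2 = (130, -110, +0.8), Δ to MW-3 = (80, 15, +0.4).
∂h/∂x = +0.005209, ∂h/∂y = -0.001116 (det = 10750).
Flow direction (−∇h) has components (-0.005209 E, +0.001116 N).
Azimuth = atan2(E, N) = atan2(-0.005209, +0.001116) = 282.1° ≈ 282°.

282°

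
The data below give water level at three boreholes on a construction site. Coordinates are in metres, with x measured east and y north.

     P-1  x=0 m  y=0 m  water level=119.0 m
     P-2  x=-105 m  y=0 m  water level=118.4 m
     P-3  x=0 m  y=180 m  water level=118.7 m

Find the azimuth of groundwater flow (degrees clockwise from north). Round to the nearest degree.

∂h/∂x = (118.4 − 119.0) / (-105 − 0) = +0.005714
∂h/∂y = (118.7 − 119.0) / (180 − 0) = -0.001667
Flow direction (−∇h) has components (-0.005714 E, +0.001667 N).
Azimuth = atan2(E, N) = atan2(-0.005714, +0.001667) = 286.3° ≈ 286°.

286°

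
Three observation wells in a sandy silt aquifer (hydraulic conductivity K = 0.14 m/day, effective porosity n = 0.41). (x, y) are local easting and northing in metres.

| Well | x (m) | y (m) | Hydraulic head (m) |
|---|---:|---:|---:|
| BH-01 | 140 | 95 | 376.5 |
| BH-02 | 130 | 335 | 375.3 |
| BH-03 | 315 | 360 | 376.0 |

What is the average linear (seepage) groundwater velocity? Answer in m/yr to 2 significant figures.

0.82 m/yr

With h = a·x + b·y + c and BH-01 as origin, the differences give:
  (-10)·a + 240·b = -1.2
  175·a + 265·b = -0.5
Eliminate b (×265 and ×240, subtract): -44650·a = -198.00 → a = ∂h/∂x = +0.004434
Back-substitute: b = ∂h/∂y = -0.004815.
|∇h| = √(0.004434² + -0.004815²) = 0.006546
Seepage velocity v = K·i/n = 0.14 × 0.006546 / 0.41 = 0.002235 m/day = 0.8163 m/yr.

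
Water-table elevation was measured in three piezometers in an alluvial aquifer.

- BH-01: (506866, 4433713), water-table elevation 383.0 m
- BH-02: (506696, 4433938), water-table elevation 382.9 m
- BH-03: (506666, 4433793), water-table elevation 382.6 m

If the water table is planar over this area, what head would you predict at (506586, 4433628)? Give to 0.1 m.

Three-point gradient (reference BH-01): Δ to BH-02 = (-170, 225, -0.1), Δ to BH-03 = (-200, 80, -0.4).
∂h/∂x = +0.002611, ∂h/∂y = +0.001529 (det = 31400).
h(506586, 4433628) = 383.0 + (+0.002611)·(-280) + (+0.001529)·(-85) = 383.0 -0.731 -0.130 = 382.139 m.

382.1 m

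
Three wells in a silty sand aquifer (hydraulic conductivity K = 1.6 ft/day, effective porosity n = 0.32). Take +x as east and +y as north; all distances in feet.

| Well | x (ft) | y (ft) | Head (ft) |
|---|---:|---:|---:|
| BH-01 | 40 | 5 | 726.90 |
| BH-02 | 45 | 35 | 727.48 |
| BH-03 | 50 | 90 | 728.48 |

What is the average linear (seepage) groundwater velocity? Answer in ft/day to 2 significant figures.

0.11 ft/day

Differences from BH-01: to BH-02 (Δx, Δy, Δh) = (5, 30, +0.58); to BH-03 = (10, 85, +1.58).
Determinant of the coordinate differences = 5·85 − 10·30 = 125.
∂h/∂x = [(+0.58)·85 − (+1.58)·30] / 125 = +0.01520
∂h/∂y = [5·(+1.58) − 10·(+0.58)] / 125 = +0.01680
|∇h| = √(0.01520² + 0.01680²) = 0.02266
Seepage velocity v = K·i/n = 1.6 × 0.02266 / 0.32 = 0.1133 ft/day.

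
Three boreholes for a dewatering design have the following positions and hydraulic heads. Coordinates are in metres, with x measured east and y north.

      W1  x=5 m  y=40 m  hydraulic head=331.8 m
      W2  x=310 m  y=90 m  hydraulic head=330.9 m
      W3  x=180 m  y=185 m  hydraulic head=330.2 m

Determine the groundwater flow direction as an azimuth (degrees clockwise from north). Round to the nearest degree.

009°

With h = a·x + b·y + c and W1 as origin, the differences give:
  305·a + 50·b = -0.9
  175·a + 145·b = -1.6
Eliminate b (×145 and ×50, subtract): 35475·a = -50.50 → a = ∂h/∂x = -0.001424
Back-substitute: b = ∂h/∂y = -0.009316.
Flow direction (−∇h) has components (+0.001424 E, +0.009316 N).
Azimuth = atan2(E, N) = atan2(+0.001424, +0.009316) = 8.7° ≈ 009°.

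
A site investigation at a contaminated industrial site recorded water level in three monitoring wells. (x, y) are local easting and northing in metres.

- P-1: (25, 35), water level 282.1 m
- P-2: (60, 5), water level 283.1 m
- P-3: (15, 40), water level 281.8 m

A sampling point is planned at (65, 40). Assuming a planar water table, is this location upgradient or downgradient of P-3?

Taking P-1 as reference: P-2−P-1 = (35, -30, +1.0); P-3−P-1 = (-10, 5, -0.3).
Solve a·Δx + b·Δy = Δh: det = 35·5 − (-10)·(-30) = -125.
∂h/∂x = [(+1.0)·5 − (-0.3)·(-30)] / -125 = +0.03200
∂h/∂y = [35·(-0.3) − (-10)·(+1.0)] / -125 = +0.004000
Head at (65, 40) = 282.1 + (+0.03200)·(40) + (+0.004000)·(5) = 283.40 m.
That is higher than the 281.8 m at P-3, so the point is upgradient.

upgradient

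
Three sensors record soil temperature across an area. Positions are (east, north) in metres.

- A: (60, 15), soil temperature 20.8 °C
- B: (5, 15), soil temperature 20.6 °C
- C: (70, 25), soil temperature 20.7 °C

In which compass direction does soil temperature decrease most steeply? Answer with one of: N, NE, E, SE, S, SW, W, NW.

N

Three-point gradient (reference A): Δ to B = (-55, 0, -0.2), Δ to C = (10, 10, -0.1).
∂T/∂x = +0.003636, ∂T/∂y = -0.01364 (det = -550).
Steepest decrease is along −∇f = (-0.003636 E, +0.01364 N) → north.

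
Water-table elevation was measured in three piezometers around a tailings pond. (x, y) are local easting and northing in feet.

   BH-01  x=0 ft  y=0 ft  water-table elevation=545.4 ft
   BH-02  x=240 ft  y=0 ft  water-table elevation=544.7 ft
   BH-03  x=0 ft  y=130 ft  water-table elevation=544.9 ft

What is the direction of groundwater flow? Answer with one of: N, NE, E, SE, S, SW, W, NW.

NE

∂h/∂x = (544.7 − 545.4) / (240 − 0) = -0.002917
∂h/∂y = (544.9 − 545.4) / (130 − 0) = -0.003846
Flow = −∇h = (+0.002917 east, +0.003846 north), which points northeast.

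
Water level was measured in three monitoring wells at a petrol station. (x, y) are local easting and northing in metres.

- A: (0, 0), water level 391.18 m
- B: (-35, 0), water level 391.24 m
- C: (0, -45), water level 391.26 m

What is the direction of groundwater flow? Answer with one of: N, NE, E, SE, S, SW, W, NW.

NE

∂h/∂x = (391.24 − 391.18) / (-35 − 0) = -0.001714
∂h/∂y = (391.26 − 391.18) / (-45 − 0) = -0.001778
Flow = −∇h = (+0.001714 east, +0.001778 north), which points northeast.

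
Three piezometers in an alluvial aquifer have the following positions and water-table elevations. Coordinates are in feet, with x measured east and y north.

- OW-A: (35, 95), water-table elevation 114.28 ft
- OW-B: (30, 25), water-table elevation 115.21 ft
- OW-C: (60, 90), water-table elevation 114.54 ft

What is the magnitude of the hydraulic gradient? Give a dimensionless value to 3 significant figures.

With h = a·x + b·y + c and OW-A as origin, the differences give:
  (-5)·a + (-70)·b = +0.93
  25·a + (-5)·b = +0.26
Eliminate b (×(-5) and ×(-70), subtract): 1775·a = 13.550 → a = ∂h/∂x = +0.007634
Back-substitute: b = ∂h/∂y = -0.01383.
|∇h| = √(0.007634² + -0.01383²) = 0.0158

0.0158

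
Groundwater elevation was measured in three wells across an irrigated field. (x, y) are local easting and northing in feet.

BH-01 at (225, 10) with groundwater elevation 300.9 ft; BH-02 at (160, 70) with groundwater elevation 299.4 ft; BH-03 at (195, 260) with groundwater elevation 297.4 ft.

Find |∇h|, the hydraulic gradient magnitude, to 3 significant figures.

Taking BH-01 as reference: BH-02−BH-01 = (-65, 60, -1.5); BH-03−BH-01 = (-30, 250, -3.5).
Determinant of the coordinate differences = (-65)·250 − (-30)·60 = -14450.
∂h/∂x = [(-1.5)·250 − (-3.5)·60] / -14450 = +0.01142
∂h/∂y = [(-65)·(-3.5) − (-30)·(-1.5)] / -14450 = -0.01263
|∇h| = √(0.01142² + -0.01263²) = 0.01703

0.0170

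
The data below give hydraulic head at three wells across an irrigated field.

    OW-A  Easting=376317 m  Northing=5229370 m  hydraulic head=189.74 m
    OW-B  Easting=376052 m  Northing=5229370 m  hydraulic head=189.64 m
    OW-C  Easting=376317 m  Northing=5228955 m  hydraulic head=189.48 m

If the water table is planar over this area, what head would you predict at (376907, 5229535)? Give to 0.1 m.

190.1 m

∂h/∂x = (189.64 − 189.74) / (376052 − 376317) = +0.0003774
∂h/∂y = (189.48 − 189.74) / (5228955 − 5229370) = +0.0006265
h(376907, 5229535) = 189.74 + (+0.0003774)·(590) + (+0.0006265)·(165) = 189.74 +0.223 +0.103 = 190.066 m.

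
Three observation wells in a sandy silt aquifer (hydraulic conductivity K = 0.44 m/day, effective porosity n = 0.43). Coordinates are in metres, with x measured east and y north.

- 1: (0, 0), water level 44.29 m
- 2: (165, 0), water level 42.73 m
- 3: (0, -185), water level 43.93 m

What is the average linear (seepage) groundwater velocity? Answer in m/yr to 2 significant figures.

3.6 m/yr

∂h/∂x = (42.73 − 44.29) / (165 − 0) = -0.009455
∂h/∂y = (43.93 − 44.29) / (-185 − 0) = +0.001946
|∇h| = √(-0.009455² + 0.001946²) = 0.009653
Seepage velocity v = K·i/n = 0.44 × 0.009653 / 0.43 = 0.009877 m/day = 3.608 m/yr.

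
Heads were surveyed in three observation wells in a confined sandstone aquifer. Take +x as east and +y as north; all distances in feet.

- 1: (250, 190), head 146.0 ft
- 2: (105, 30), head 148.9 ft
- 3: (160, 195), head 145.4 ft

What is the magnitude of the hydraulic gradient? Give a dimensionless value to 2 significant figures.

Three-point gradient (reference 1): Δ to 2 = (-145, -160, +2.9), Δ to 3 = (-90, 5, -0.6).
∂h/∂x = +0.005388, ∂h/∂y = -0.02301 (det = -15125).
|∇h| = √(0.005388² + -0.02301²) = 0.02363

0.024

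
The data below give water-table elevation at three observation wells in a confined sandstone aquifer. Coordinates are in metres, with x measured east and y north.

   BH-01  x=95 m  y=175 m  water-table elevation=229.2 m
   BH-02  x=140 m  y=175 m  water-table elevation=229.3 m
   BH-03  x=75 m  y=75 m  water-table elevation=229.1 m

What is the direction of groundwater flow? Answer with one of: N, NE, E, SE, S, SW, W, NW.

W

Differences from BH-01: to BH-02 (Δx, Δy, Δh) = (45, 0, +0.1); to BH-03 = (-20, -100, -0.1).
Solve a·Δx + b·Δy = Δh: det = 45·(-100) − (-20)·0 = -4500.
∂h/∂x = [(+0.1)·(-100) − (-0.1)·0] / -4500 = +0.002222
∂h/∂y = [45·(-0.1) − (-20)·(+0.1)] / -4500 = +0.0005556
Flow = −∇h = (-0.002222 east, -0.0005556 north), which points west.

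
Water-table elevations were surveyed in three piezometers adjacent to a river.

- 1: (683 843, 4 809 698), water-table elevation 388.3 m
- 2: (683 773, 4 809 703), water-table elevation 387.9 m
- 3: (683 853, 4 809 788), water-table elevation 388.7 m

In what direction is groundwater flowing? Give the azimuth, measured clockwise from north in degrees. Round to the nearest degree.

238°

With h = a·x + b·y + c and 1 as origin, the differences give:
  (-70)·a + 5·b = -0.4
  10·a + 90·b = +0.4
Eliminate b (×90 and ×5, subtract): -6350·a = -38.00 → a = ∂h/∂x = +0.005984
Back-substitute: b = ∂h/∂y = +0.003780.
Flow direction (−∇h) has components (-0.005984 E, -0.003780 N).
Azimuth = atan2(E, N) = atan2(-0.005984, -0.003780) = 237.7° ≈ 238°.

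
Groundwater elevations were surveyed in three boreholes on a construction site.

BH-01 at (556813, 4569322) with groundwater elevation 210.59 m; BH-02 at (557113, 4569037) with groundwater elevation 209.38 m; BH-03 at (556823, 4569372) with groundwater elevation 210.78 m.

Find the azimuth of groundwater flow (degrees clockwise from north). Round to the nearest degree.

Taking BH-01 as reference: BH-02−BH-01 = (300, -285, -1.21); BH-03−BH-01 = (10, 50, +0.19).
Solve a·Δx + b·Δy = Δh: det = 300·50 − 10·(-285) = 17850.
∂h/∂x = [(-1.21)·50 − (+0.19)·(-285)] / 17850 = -0.0003557
∂h/∂y = [300·(+0.19) − 10·(-1.21)] / 17850 = +0.003871
Flow direction (−∇h) has components (+0.0003557 E, -0.003871 N).
Azimuth = atan2(E, N) = atan2(+0.0003557, -0.003871) = 174.7° ≈ 175°.

175°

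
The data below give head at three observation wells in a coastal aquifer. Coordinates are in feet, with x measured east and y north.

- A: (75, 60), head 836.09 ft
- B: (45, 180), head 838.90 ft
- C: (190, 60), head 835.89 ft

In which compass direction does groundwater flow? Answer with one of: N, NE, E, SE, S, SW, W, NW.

With h = a·x + b·y + c and A as origin, the differences give:
  (-30)·a + 120·b = +2.81
  115·a + 0·b = -0.20
Eliminate b (×0 and ×120, subtract): -13800·a = 24.000 → a = ∂h/∂x = -0.001739
Back-substitute: b = ∂h/∂y = +0.02298.
Flow = −∇h = (+0.001739 east, -0.02298 north), which points south.

S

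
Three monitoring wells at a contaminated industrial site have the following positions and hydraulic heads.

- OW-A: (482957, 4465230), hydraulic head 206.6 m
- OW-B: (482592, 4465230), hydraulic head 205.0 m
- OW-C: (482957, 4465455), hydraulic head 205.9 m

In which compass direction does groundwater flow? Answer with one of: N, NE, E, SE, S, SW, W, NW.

NW

∂h/∂x = (205.0 − 206.6) / (482592 − 482957) = +0.004384
∂h/∂y = (205.9 − 206.6) / (4465455 − 4465230) = -0.003111
Flow = −∇h = (-0.004384 east, +0.003111 north), which points northwest.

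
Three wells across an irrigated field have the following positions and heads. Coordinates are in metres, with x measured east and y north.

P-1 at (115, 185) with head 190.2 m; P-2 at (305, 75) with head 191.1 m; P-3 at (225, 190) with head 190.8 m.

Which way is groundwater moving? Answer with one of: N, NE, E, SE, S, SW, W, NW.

With h = a·x + b·y + c and P-1 as origin, the differences give:
  190·a + (-110)·b = +0.9
  110·a + 5·b = +0.6
Eliminate b (×5 and ×(-110), subtract): 13050·a = 70.50 → a = ∂h/∂x = +0.005402
Back-substitute: b = ∂h/∂y = +0.001149.
Flow = −∇h = (-0.005402 east, -0.001149 north), which points west.

W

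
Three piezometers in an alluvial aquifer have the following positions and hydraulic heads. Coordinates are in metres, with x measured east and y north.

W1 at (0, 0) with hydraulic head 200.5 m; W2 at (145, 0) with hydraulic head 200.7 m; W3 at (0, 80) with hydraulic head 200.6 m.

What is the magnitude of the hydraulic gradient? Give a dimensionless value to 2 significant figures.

0.0019

∂h/∂x = (200.7 − 200.5) / (145 − 0) = +0.001379
∂h/∂y = (200.6 − 200.5) / (80 − 0) = +0.001250
|∇h| = √(0.001379² + 0.001250²) = 0.001861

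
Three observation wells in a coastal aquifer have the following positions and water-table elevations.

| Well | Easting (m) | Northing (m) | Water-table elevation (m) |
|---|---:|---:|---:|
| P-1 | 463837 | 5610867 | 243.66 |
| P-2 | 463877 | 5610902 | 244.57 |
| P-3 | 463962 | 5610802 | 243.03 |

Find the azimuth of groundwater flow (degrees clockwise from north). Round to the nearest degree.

195°

Differences from P-1: to P-2 (Δx, Δy, Δh) = (40, 35, +0.91); to P-3 = (125, -65, -0.63).
Solve a·Δx + b·Δy = Δh: det = 40·(-65) − 125·35 = -6975.
∂h/∂x = [(+0.91)·(-65) − (-0.63)·35] / -6975 = +0.005319
∂h/∂y = [40·(-0.63) − 125·(+0.91)] / -6975 = +0.01992
Flow direction (−∇h) has components (-0.005319 E, -0.01992 N).
Azimuth = atan2(E, N) = atan2(-0.005319, -0.01992) = 194.9° ≈ 195°.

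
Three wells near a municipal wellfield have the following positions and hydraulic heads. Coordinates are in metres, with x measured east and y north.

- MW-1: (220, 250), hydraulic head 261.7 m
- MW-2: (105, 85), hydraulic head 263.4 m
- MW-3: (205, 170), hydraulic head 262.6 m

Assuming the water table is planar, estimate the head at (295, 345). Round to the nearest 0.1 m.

260.7 m

Three-point gradient (reference MW-1): Δ to MW-2 = (-115, -165, +1.7), Δ to MW-3 = (-15, -80, +0.9).
∂h/∂x = +0.001859, ∂h/∂y = -0.01160 (det = 6725).
h(295, 345) = 261.7 + (+0.001859)·(75) + (-0.01160)·(95) = 261.7 +0.139 -1.102 = 260.738 m.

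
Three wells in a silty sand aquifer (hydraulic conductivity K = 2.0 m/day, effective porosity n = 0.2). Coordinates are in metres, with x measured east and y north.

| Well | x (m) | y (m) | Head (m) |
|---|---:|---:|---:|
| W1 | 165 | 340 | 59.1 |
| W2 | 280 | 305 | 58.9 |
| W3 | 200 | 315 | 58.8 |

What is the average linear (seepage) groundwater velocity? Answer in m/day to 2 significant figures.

0.17 m/day

With h = a·x + b·y + c and W1 as origin, the differences give:
  115·a + (-35)·b = -0.2
  35·a + (-25)·b = -0.3
Eliminate b (×(-25) and ×(-35), subtract): -1650·a = -5.50 → a = ∂h/∂x = +0.003333
Back-substitute: b = ∂h/∂y = +0.01667.
|∇h| = √(0.003333² + 0.01667²) = 0.017
Seepage velocity v = K·i/n = 2.0 × 0.017 / 0.2 = 0.17 m/day.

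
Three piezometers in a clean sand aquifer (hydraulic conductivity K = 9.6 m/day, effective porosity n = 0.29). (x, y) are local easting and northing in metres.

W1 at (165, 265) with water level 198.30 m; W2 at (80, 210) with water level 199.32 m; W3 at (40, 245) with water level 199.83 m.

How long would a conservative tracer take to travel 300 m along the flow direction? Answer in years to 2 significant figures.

2.0 years

Three-point gradient (reference W1): Δ to W2 = (-85, -55, +1.02), Δ to W3 = (-125, -20, +1.53).
∂h/∂x = -0.01232, ∂h/∂y = +0.0004928 (det = -5175).
|∇h| = √(-0.01232² + 0.0004928²) = 0.01233
Seepage velocity v = K·i/n = 9.6 × 0.01233 / 0.29 = 0.4082 m/day.
t = 300 / 0.4082 = 734.9 days = 2.01 years.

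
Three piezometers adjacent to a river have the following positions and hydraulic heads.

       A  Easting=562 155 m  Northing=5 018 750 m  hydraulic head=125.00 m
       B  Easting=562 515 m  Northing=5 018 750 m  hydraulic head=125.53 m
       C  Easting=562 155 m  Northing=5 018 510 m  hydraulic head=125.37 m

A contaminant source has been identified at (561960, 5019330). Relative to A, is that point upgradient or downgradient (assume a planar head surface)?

∂h/∂x = (125.53 − 125.00) / (562515 − 562155) = +0.001472
∂h/∂y = (125.37 − 125.00) / (5018510 − 5018750) = -0.001542
Head at (561960, 5019330) = 125.00 + (+0.001472)·(-195) + (-0.001542)·(580) = 123.82 m.
That is lower than the 125.00 m at A, so the point is downgradient.

downgradient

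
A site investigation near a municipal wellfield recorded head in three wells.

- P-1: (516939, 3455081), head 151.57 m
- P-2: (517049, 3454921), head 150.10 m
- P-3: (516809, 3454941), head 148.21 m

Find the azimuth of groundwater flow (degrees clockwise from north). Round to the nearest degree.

With h = a·x + b·y + c and P-1 as origin, the differences give:
  110·a + (-160)·b = -1.47
  (-130)·a + (-140)·b = -3.36
Eliminate b (×(-140) and ×(-160), subtract): -36200·a = -331.800 → a = ∂h/∂x = +0.009166
Back-substitute: b = ∂h/∂y = +0.01549.
Flow direction (−∇h) has components (-0.009166 E, -0.01549 N).
Azimuth = atan2(E, N) = atan2(-0.009166, -0.01549) = 210.6° ≈ 211°.

211°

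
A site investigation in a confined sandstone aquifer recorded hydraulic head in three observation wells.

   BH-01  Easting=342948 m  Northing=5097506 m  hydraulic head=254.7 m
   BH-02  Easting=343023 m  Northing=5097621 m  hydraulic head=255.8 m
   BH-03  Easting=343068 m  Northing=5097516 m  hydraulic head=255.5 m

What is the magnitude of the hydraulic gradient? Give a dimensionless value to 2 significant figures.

0.0083

Differences from BH-01: to BH-02 (Δx, Δy, Δh) = (75, 115, +1.1); to BH-03 = (120, 10, +0.8).
Determinant of the coordinate differences = 75·10 − 120·115 = -13050.
∂h/∂x = [(+1.1)·10 − (+0.8)·115] / -13050 = +0.006207
∂h/∂y = [75·(+0.8) − 120·(+1.1)] / -13050 = +0.005517
|∇h| = √(0.006207² + 0.005517²) = 0.008304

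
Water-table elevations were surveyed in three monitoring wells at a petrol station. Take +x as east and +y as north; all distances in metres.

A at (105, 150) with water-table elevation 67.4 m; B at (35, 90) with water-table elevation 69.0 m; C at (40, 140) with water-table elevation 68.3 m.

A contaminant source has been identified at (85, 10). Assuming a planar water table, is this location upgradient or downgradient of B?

Taking A as reference: B−A = (-70, -60, +1.6); C−A = (-65, -10, +0.9).
Solve a·Δx + b·Δy = Δh: det = (-70)·(-10) − (-65)·(-60) = -3200.
∂h/∂x = [(+1.6)·(-10) − (+0.9)·(-60)] / -3200 = -0.01187
∂h/∂y = [(-70)·(+0.9) − (-65)·(+1.6)] / -3200 = -0.01281
Head at (85, 10) = 67.4 + (-0.01187)·(-20) + (-0.01281)·(-140) = 69.43 m.
That is higher than the 69.0 m at B, so the point is upgradient.

upgradient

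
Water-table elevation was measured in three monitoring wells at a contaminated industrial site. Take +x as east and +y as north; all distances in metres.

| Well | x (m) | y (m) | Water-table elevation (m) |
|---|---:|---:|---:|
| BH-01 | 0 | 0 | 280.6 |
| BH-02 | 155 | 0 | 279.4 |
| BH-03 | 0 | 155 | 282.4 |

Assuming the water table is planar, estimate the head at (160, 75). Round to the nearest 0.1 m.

∂h/∂x = (279.4 − 280.6) / (155 − 0) = -0.007742
∂h/∂y = (282.4 − 280.6) / (155 − 0) = +0.01161
h(160, 75) = 280.6 + (-0.007742)·(160) + (+0.01161)·(75) = 280.6 -1.239 +0.871 = 280.232 m.

280.2 m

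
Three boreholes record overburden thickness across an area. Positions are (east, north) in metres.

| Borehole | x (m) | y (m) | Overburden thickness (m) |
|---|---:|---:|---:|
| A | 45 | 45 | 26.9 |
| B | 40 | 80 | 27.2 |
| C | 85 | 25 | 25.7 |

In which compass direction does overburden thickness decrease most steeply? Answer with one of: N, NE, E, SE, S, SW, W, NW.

E

Taking A as reference: B−A = (-5, 35, +0.3); C−A = (40, -20, -1.2).
Solve a·Δx + b·Δy = Δd: det = (-5)·(-20) − 40·35 = -1300.
∂d/∂x = [(+0.3)·(-20) − (-1.2)·35] / -1300 = -0.02769
∂d/∂y = [(-5)·(-1.2) − 40·(+0.3)] / -1300 = +0.004615
Steepest decrease is along −∇f = (+0.02769 E, -0.004615 N) → east.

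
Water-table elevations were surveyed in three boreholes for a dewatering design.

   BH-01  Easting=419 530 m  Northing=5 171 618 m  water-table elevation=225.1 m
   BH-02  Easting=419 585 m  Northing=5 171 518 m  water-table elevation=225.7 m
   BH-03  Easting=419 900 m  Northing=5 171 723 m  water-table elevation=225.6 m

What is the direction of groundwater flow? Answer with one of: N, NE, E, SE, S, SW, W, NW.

Taking BH-01 as reference: BH-02−BH-01 = (55, -100, +0.6); BH-03−BH-01 = (370, 105, +0.5).
Determinant of the coordinate differences = 55·105 − 370·(-100) = 42775.
∂h/∂x = [(+0.6)·105 − (+0.5)·(-100)] / 42775 = +0.002642
∂h/∂y = [55·(+0.5) − 370·(+0.6)] / 42775 = -0.004547
Flow = −∇h = (-0.002642 east, +0.004547 north), which points northwest.

NW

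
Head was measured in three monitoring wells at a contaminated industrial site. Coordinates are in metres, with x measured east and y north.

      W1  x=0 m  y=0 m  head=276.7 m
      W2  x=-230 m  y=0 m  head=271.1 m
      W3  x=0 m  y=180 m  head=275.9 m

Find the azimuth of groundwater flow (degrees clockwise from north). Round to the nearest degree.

280°

∂h/∂x = (271.1 − 276.7) / (-230 − 0) = +0.02435
∂h/∂y = (275.9 − 276.7) / (180 − 0) = -0.004444
Flow direction (−∇h) has components (-0.02435 E, +0.004444 N).
Azimuth = atan2(E, N) = atan2(-0.02435, +0.004444) = 280.3° ≈ 280°.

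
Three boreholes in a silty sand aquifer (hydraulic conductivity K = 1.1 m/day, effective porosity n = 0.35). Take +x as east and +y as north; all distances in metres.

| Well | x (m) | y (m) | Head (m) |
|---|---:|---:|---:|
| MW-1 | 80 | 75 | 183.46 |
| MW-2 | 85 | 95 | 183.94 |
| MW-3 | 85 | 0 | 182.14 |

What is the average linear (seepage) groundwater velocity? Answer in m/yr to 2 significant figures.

32 m/yr

Taking MW-1 as reference: MW-2−MW-1 = (5, 20, +0.48); MW-3−MW-1 = (5, -75, -1.32).
Determinant of the coordinate differences = 5·(-75) − 5·20 = -475.
∂h/∂x = [(+0.48)·(-75) − (-1.32)·20] / -475 = +0.02021
∂h/∂y = [5·(-1.32) − 5·(+0.48)] / -475 = +0.01895
|∇h| = √(0.02021² + 0.01895²) = 0.0277
Seepage velocity v = K·i/n = 1.1 × 0.0277 / 0.35 = 0.08706 m/day = 31.8 m/yr.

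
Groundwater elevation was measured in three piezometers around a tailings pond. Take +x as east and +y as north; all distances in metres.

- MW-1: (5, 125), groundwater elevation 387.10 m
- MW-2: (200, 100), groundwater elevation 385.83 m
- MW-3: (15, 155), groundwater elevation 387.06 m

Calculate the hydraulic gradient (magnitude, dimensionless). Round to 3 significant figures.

0.00646

With h = a·x + b·y + c and MW-1 as origin, the differences give:
  195·a + (-25)·b = -1.27
  10·a + 30·b = -0.04
Eliminate b (×30 and ×(-25), subtract): 6100·a = -39.100 → a = ∂h/∂x = -0.006410
Back-substitute: b = ∂h/∂y = +0.0008033.
|∇h| = √(-0.006410² + 0.0008033²) = 0.00646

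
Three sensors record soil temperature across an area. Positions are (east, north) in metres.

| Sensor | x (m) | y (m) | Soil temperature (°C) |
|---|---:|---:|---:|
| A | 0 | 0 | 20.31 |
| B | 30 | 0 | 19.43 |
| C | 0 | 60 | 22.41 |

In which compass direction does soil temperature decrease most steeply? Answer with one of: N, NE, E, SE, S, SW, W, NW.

∂T/∂x = (19.43 − 20.31) / (30 − 0) = -0.02933
∂T/∂y = (22.41 − 20.31) / (60 − 0) = +0.03500
Steepest decrease is along −∇f = (+0.02933 E, -0.03500 N) → southeast.

SE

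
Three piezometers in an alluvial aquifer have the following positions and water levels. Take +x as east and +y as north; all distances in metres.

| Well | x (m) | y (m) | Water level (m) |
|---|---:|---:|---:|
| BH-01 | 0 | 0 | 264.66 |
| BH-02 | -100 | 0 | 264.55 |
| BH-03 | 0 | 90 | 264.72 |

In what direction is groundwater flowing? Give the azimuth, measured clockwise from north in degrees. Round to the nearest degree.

∂h/∂x = (264.55 − 264.66) / (-100 − 0) = +0.001100
∂h/∂y = (264.72 − 264.66) / (90 − 0) = +0.0006667
Flow direction (−∇h) has components (-0.001100 E, -0.0006667 N).
Azimuth = atan2(E, N) = atan2(-0.001100, -0.0006667) = 238.8° ≈ 239°.

239°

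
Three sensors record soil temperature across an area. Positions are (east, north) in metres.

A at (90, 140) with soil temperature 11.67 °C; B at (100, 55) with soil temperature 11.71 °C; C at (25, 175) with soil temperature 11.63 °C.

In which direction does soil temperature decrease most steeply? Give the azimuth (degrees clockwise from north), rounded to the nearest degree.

318°

With T = a·x + b·y + c and A as origin, the differences give:
  10·a + (-85)·b = +0.04
  (-65)·a + 35·b = -0.04
Eliminate b (×35 and ×(-85), subtract): -5175·a = -2.000 → a = ∂T/∂x = +0.0003865
Back-substitute: b = ∂T/∂y = -0.0004251.
Steepest decrease is along −∇f: components (-0.0003865 E, +0.0004251 N).
Azimuth = atan2(-0.0003865, +0.0004251) = 317.7° ≈ 318°.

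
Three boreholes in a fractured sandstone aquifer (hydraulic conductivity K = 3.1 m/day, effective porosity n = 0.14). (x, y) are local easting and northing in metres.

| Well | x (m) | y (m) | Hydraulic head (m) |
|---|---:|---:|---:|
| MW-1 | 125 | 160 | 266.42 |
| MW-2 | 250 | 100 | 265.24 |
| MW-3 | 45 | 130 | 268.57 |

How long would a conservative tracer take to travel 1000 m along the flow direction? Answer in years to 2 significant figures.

Three-point gradient (reference MW-1): Δ to MW-2 = (125, -60, -1.18), Δ to MW-3 = (-80, -30, +2.15).
∂h/∂x = -0.01923, ∂h/∂y = -0.02039 (det = -8550).
|∇h| = √(-0.01923² + -0.02039²) = 0.02803
Seepage velocity v = K·i/n = 3.1 × 0.02803 / 0.14 = 0.6207 m/day.
t = 1000 / 0.6207 = 1611 days = 4.41 years.

4.4 years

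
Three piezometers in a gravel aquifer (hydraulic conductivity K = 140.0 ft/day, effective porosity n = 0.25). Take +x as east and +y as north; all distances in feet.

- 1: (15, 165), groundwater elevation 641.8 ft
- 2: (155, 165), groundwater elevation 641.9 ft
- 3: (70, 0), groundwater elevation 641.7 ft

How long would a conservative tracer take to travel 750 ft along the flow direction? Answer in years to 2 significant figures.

3.3 years

Taking 1 as reference: 2−1 = (140, 0, +0.1); 3−1 = (55, -165, -0.1).
Solve a·Δx + b·Δy = Δh: det = 140·(-165) − 55·0 = -23100.
∂h/∂x = [(+0.1)·(-165) − (-0.1)·0] / -23100 = +0.0007143
∂h/∂y = [140·(-0.1) − 55·(+0.1)] / -23100 = +0.0008442
|∇h| = √(0.0007143² + 0.0008442²) = 0.001106
Seepage velocity v = K·i/n = 140.0 × 0.001106 / 0.25 = 0.6194 ft/day.
t = 750 / 0.6194 = 1211 days = 3.32 years.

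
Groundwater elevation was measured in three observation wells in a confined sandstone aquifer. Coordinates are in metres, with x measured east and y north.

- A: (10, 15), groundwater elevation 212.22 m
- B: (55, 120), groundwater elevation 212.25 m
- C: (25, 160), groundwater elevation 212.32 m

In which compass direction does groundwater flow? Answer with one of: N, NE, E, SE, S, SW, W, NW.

SE

With h = a·x + b·y + c and A as origin, the differences give:
  45·a + 105·b = +0.03
  15·a + 145·b = +0.10
Eliminate b (×145 and ×105, subtract): 4950·a = -6.150 → a = ∂h/∂x = -0.001242
Back-substitute: b = ∂h/∂y = +0.0008182.
Flow = −∇h = (+0.001242 east, -0.0008182 north), which points southeast.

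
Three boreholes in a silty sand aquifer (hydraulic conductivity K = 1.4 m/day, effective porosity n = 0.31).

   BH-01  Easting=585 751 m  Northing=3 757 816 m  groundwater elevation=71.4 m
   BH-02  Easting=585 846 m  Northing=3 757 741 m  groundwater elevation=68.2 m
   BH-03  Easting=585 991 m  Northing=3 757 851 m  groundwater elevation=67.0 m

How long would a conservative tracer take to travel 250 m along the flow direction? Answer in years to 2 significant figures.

Taking BH-01 as reference: BH-02−BH-01 = (95, -75, -3.2); BH-03−BH-01 = (240, 35, -4.4).
Determinant of the coordinate differences = 95·35 − 240·(-75) = 21325.
∂h/∂x = [(-3.2)·35 − (-4.4)·(-75)] / 21325 = -0.02073
∂h/∂y = [95·(-4.4) − 240·(-3.2)] / 21325 = +0.01641
|∇h| = √(-0.02073² + 0.01641²) = 0.02644
Seepage velocity v = K·i/n = 1.4 × 0.02644 / 0.31 = 0.1194 m/day.
t = 250 / 0.1194 = 2094 days = 5.73 years.

5.7 years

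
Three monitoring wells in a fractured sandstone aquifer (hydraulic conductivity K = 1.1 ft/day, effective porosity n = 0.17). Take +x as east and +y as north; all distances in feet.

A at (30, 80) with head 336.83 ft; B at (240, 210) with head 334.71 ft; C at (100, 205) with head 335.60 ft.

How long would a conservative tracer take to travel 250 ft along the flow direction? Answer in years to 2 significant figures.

12 years

With h = a·x + b·y + c and A as origin, the differences give:
  210·a + 130·b = -2.12
  70·a + 125·b = -1.23
Eliminate b (×125 and ×130, subtract): 17150·a = -105.100 → a = ∂h/∂x = -0.006128
Back-substitute: b = ∂h/∂y = -0.006408.
|∇h| = √(-0.006128² + -0.006408²) = 0.008867
Seepage velocity v = K·i/n = 1.1 × 0.008867 / 0.17 = 0.05737 ft/day.
t = 250 / 0.05737 = 4358 days = 11.9 years.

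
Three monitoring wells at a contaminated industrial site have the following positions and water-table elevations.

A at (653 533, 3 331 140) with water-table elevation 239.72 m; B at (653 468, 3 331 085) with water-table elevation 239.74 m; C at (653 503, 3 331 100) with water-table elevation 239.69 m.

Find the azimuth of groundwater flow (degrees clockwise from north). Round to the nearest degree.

136°

With h = a·x + b·y + c and A as origin, the differences give:
  (-65)·a + (-55)·b = +0.02
  (-30)·a + (-40)·b = -0.03
Eliminate b (×(-40) and ×(-55), subtract): 950·a = -2.450 → a = ∂h/∂x = -0.002579
Back-substitute: b = ∂h/∂y = +0.002684.
Flow direction (−∇h) has components (+0.002579 E, -0.002684 N).
Azimuth = atan2(E, N) = atan2(+0.002579, -0.002684) = 136.1° ≈ 136°.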